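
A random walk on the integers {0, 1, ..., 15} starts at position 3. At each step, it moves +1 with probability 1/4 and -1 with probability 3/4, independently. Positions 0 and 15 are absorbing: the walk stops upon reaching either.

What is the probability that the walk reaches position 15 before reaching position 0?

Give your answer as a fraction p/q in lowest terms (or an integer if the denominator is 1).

Answer: 1/551881

Derivation:
Biased walk: p = 1/4, q = 3/4, r = q/p = 3
Gambler's ruin: P(hit 15 before 0 | start at 3) = (1 - r^a)/(1 - r^N)
r^3 = 27; r^15 = 14348907
P = (1 - 27) / (1 - 14348907) = -26 / -14348906 = 1/551881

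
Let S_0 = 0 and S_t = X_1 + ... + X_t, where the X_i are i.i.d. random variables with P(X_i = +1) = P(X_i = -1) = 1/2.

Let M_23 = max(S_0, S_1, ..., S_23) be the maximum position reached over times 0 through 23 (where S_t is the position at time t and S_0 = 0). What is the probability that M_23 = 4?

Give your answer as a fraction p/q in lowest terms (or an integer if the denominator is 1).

Let M_23 = max(S_0,...,S_23). Use the reflection principle: for j ≥ 1, #{paths with M_23 ≥ j} = #{S_23 ≥ j} + #{S_23 ≥ j+1}.
By reflection, #{M_23 ≥ 4} = #{S_23 ≥ 4} + #{S_23 ≥ 5} = 1698160 + 1698160 = 3396320.
#{M_23 ≥ 5} = #{S_23 ≥ 5} + #{S_23 ≥ 6} = 1698160 + 880970 = 2579130.
#{M_23 = 4} = 3396320 - 2579130 = 817190.
P(M_23 = 4) = 817190/8388608 = 408595/4194304

Answer: 408595/4194304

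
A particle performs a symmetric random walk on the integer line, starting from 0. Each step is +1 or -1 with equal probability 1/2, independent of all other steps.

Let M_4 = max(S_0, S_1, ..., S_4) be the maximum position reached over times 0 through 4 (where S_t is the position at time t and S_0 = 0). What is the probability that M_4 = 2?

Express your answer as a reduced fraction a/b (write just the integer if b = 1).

Let M_4 = max(S_0,...,S_4). Use the reflection principle: for j ≥ 1, #{paths with M_4 ≥ j} = #{S_4 ≥ j} + #{S_4 ≥ j+1}.
By reflection, #{M_4 ≥ 2} = #{S_4 ≥ 2} + #{S_4 ≥ 3} = 5 + 1 = 6.
#{M_4 ≥ 3} = #{S_4 ≥ 3} + #{S_4 ≥ 4} = 1 + 1 = 2.
#{M_4 = 2} = 6 - 2 = 4.
P(M_4 = 2) = 4/16 = 1/4

Answer: 1/4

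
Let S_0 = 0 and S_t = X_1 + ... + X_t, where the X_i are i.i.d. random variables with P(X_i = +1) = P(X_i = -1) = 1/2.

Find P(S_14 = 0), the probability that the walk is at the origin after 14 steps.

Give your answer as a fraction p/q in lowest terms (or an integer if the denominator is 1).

To return to 0 after 14 steps: need exactly 7 steps of +1 and 7 of -1.
Favorable paths: C(14,7) = 3432
Total paths: 2^14 = 16384
P = 3432/16384 = 429/2048

Answer: 429/2048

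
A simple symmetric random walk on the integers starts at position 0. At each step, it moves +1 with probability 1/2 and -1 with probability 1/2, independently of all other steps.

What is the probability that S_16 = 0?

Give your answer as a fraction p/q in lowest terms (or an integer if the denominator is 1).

To return to 0 after 16 steps: need exactly 8 steps of +1 and 8 of -1.
Favorable paths: C(16,8) = 12870
Total paths: 2^16 = 65536
P = 12870/65536 = 6435/32768

Answer: 6435/32768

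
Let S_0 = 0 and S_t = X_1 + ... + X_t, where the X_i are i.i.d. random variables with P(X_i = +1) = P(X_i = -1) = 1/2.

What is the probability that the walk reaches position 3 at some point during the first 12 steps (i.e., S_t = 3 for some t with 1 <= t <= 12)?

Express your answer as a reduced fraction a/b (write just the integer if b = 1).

Answer: 397/1024

Derivation:
Count via complement. Let g(t,s) = #length-t paths at position s with S_1..S_t all ≠ 3.
g(t,s) = g(t-1,s-1) + g(t-1,s+1) for s ≠ 3; g(t,3) = 0.
t=0: g(0,0)=1
t=1: g(1,-1)=1 g(1,1)=1
t=2: g(2,-2)=1 g(2,0)=2 g(2,2)=1
t=3: g(3,-3)=1 g(3,-1)=3 g(3,1)=3
t=4: g(4,-4)=1 g(4,-2)=4 g(4,0)=6 g(4,2)=3
t=5: g(5,-5)=1 g(5,-3)=5 g(5,-1)=10 g(5,1)=9
t=6: g(6,-6)=1 g(6,-4)=6 g(6,-2)=15 g(6,0)=19 g(6,2)=9
t=7: g(7,-7)=1 g(7,-5)=7 g(7,-3)=21 g(7,-1)=34 g(7,1)=28
t=8: g(8,-8)=1 g(8,-6)=8 g(8,-4)=28 g(8,-2)=55 g(8,0)=62 g(8,2)=28
t=9: g(9,-9)=1 g(9,-7)=9 g(9,-5)=36 g(9,-3)=83 g(9,-1)=117 g(9,1)=90
t=10: g(10,-10)=1 g(10,-8)=10 g(10,-6)=45 g(10,-4)=119 g(10,-2)=200 g(10,0)=207 g(10,2)=90
t=11: g(11,-11)=1 g(11,-9)=11 g(11,-7)=55 g(11,-5)=164 g(11,-3)=319 g(11,-1)=407 g(11,1)=297
t=12: g(12,-12)=1 g(12,-10)=12 g(12,-8)=66 g(12,-6)=219 g(12,-4)=483 g(12,-2)=726 g(12,0)=704 g(12,2)=297
Paths never hitting 3: Σ_s g(12,s) = 2508
Paths hitting 3: 2^12 - 2508 = 1588
P = 1588/4096 = 397/1024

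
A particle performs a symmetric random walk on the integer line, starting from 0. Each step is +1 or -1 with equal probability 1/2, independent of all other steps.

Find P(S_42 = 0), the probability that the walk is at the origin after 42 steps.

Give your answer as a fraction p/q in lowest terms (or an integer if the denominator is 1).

Answer: 67282234305/549755813888

Derivation:
To return to 0 after 42 steps: need exactly 21 steps of +1 and 21 of -1.
Favorable paths: C(42,21) = 538257874440
Total paths: 2^42 = 4398046511104
P = 538257874440/4398046511104 = 67282234305/549755813888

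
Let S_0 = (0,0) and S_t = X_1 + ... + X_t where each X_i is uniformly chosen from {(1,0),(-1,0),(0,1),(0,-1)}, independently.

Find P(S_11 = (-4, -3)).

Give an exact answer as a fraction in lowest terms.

Answer: 12705/2097152

Derivation:
Let h be the number of horizontal steps (so 11-h are vertical). To end at (-4,-3) need (h-4)/2 right-steps and ((11-h)-3)/2 up-steps.
Sum over h with 4 ≤ h ≤ 8, h ≡ 0 (mod 2), 11-h ≡ 1 (mod 2):
h=4: C(11,4)·C(4,0)·C(7,2) = 330·1·21 = 6930
h=6: C(11,6)·C(6,1)·C(5,1) = 462·6·5 = 13860
h=8: C(11,8)·C(8,2)·C(3,0) = 165·28·1 = 4620
Total favorable: 25410
Total paths: 4^11 = 4194304
P = 25410/4194304 = 12705/2097152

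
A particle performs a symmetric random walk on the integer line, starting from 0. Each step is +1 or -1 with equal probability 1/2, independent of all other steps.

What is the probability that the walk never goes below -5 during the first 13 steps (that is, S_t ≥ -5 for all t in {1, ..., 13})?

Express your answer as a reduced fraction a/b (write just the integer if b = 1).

Let f(t,s) = #length-t paths at position s with S_1..S_t all ≥ -5.
f(t,s) = f(t-1,s-1) + f(t-1,s+1) for s ≥ -5; f(t,s) = 0 for s < -5.
t=0: f(0,0)=1
t=1: f(1,-1)=1 f(1,1)=1
t=2: f(2,-2)=1 f(2,0)=2 f(2,2)=1
t=3: f(3,-3)=1 f(3,-1)=3 f(3,1)=3 f(3,3)=1
t=4: f(4,-4)=1 f(4,-2)=4 f(4,0)=6 f(4,2)=4 f(4,4)=1
t=5: f(5,-5)=1 f(5,-3)=5 f(5,-1)=10 f(5,1)=10 f(5,3)=5 f(5,5)=1
t=6: f(6,-4)=6 f(6,-2)=15 f(6,0)=20 f(6,2)=15 f(6,4)=6 f(6,6)=1
t=7: f(7,-5)=6 f(7,-3)=21 f(7,-1)=35 f(7,1)=35 f(7,3)=21 f(7,5)=7 f(7,7)=1
t=8: f(8,-4)=27 f(8,-2)=56 f(8,0)=70 f(8,2)=56 f(8,4)=28 f(8,6)=8 f(8,8)=1
t=9: f(9,-5)=27 f(9,-3)=83 f(9,-1)=126 f(9,1)=126 f(9,3)=84 f(9,5)=36 f(9,7)=9 f(9,9)=1
t=10: f(10,-4)=110 f(10,-2)=209 f(10,0)=252 f(10,2)=210 f(10,4)=120 f(10,6)=45 f(10,8)=10 f(10,10)=1
t=11: f(11,-5)=110 f(11,-3)=319 f(11,-1)=461 f(11,1)=462 f(11,3)=330 f(11,5)=165 f(11,7)=55 f(11,9)=11 f(11,11)=1
t=12: f(12,-4)=429 f(12,-2)=780 f(12,0)=923 f(12,2)=792 f(12,4)=495 f(12,6)=220 f(12,8)=66 f(12,10)=12 f(12,12)=1
t=13: f(13,-5)=429 f(13,-3)=1209 f(13,-1)=1703 f(13,1)=1715 f(13,3)=1287 f(13,5)=715 f(13,7)=286 f(13,9)=78 f(13,11)=13 f(13,13)=1
Σ_s f(13,s) = 7436
P = 7436/8192 = 1859/2048

Answer: 1859/2048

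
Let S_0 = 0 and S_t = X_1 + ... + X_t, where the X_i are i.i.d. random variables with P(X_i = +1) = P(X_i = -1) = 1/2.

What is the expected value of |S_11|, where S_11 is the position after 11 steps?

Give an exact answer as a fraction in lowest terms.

S_11 takes values m ≡ 1 (mod 2) with |m| ≤ 11; P(S_11=m) = C(11,(11+m)/2)/2^11.
Total paths: 2^11 = 2048
Distribution: P(S=-11)=1/2048, P(S=-9)=11/2048, P(S=-7)=55/2048, P(S=-5)=165/2048, P(S=-3)=330/2048, P(S=-1)=462/2048, P(S=1)=462/2048, P(S=3)=330/2048, P(S=5)=165/2048, P(S=7)=55/2048, P(S=9)=11/2048, P(S=11)=1/2048
E[|S_11|] = Σ_m |m|·P(S_11=m) = 5544/2048 = 693/256

Answer: 693/256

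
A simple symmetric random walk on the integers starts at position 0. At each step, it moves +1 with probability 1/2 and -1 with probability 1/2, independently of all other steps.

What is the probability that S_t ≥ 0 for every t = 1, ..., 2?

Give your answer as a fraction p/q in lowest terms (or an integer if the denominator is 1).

Answer: 1/2

Derivation:
Let f(t,s) = #length-t paths at position s with S_1..S_t all ≥ 0.
f(t,s) = f(t-1,s-1) + f(t-1,s+1) for s ≥ 0; f(t,s) = 0 for s < 0.
t=0: f(0,0)=1
t=1: f(1,1)=1
t=2: f(2,0)=1 f(2,2)=1
Σ_s f(2,s) = 2
P = 2/4 = 1/2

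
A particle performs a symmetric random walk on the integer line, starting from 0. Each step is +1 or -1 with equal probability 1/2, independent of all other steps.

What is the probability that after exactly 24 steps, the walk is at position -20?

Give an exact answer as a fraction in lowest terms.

To reach position -20 after 24 steps: need 2 steps of +1 and 22 of -1.
Favorable paths: C(24,2) = 276
Total paths: 2^24 = 16777216
P = 276/16777216 = 69/4194304

Answer: 69/4194304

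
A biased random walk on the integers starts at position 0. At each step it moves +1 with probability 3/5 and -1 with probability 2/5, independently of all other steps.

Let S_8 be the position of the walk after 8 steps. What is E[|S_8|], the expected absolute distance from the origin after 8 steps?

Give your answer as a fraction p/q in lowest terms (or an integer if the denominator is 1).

S_8 takes values m ≡ 0 (mod 2) with |m| ≤ 8; P(S_8=m) = C(8,(8+m)/2) · (3/5)^((8+m)/2) · (2/5)^((8-m)/2).
Distribution: P(S=-8)=256/390625, P(S=-6)=3072/390625, P(S=-4)=16128/390625, P(S=-2)=48384/390625, P(S=0)=18144/78125, P(S=2)=108864/390625, P(S=4)=81648/390625, P(S=6)=34992/390625, P(S=8)=6561/390625
E[|S_8|] = Σ_m |m|·P(S_8=m) = 197704/78125

Answer: 197704/78125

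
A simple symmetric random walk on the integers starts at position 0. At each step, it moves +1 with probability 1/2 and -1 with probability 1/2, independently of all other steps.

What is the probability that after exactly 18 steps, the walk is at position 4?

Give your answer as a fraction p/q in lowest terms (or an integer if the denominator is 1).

To reach position 4 after 18 steps: need 11 steps of +1 and 7 of -1.
Favorable paths: C(18,11) = 31824
Total paths: 2^18 = 262144
P = 31824/262144 = 1989/16384

Answer: 1989/16384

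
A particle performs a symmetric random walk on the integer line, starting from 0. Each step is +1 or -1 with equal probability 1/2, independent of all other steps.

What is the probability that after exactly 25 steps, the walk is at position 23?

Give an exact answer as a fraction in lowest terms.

Answer: 25/33554432

Derivation:
To reach position 23 after 25 steps: need 24 steps of +1 and 1 of -1.
Favorable paths: C(25,24) = 25
Total paths: 2^25 = 33554432
P = 25/33554432 = 25/33554432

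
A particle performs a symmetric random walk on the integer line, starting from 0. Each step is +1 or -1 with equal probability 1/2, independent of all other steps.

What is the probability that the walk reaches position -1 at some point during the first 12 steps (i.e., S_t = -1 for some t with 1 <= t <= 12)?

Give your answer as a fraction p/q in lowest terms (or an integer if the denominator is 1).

Answer: 793/1024

Derivation:
Count via complement. Let g(t,s) = #length-t paths at position s with S_1..S_t all ≠ -1.
g(t,s) = g(t-1,s-1) + g(t-1,s+1) for s ≠ -1; g(t,-1) = 0.
t=0: g(0,0)=1
t=1: g(1,1)=1
t=2: g(2,0)=1 g(2,2)=1
t=3: g(3,1)=2 g(3,3)=1
t=4: g(4,0)=2 g(4,2)=3 g(4,4)=1
t=5: g(5,1)=5 g(5,3)=4 g(5,5)=1
t=6: g(6,0)=5 g(6,2)=9 g(6,4)=5 g(6,6)=1
t=7: g(7,1)=14 g(7,3)=14 g(7,5)=6 g(7,7)=1
t=8: g(8,0)=14 g(8,2)=28 g(8,4)=20 g(8,6)=7 g(8,8)=1
t=9: g(9,1)=42 g(9,3)=48 g(9,5)=27 g(9,7)=8 g(9,9)=1
t=10: g(10,0)=42 g(10,2)=90 g(10,4)=75 g(10,6)=35 g(10,8)=9 g(10,10)=1
t=11: g(11,1)=132 g(11,3)=165 g(11,5)=110 g(11,7)=44 g(11,9)=10 g(11,11)=1
t=12: g(12,0)=132 g(12,2)=297 g(12,4)=275 g(12,6)=154 g(12,8)=54 g(12,10)=11 g(12,12)=1
Paths never hitting -1: Σ_s g(12,s) = 924
Paths hitting -1: 2^12 - 924 = 3172
P = 3172/4096 = 793/1024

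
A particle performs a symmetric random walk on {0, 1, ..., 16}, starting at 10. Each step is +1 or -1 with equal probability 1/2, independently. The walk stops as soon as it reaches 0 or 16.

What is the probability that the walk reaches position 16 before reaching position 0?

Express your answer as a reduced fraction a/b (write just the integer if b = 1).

Symmetric walk (p = 1/2): the harmonic-function argument gives P(hit 16 before 0 | start at 10) = a/N.
P = 10/16 = 5/8

Answer: 5/8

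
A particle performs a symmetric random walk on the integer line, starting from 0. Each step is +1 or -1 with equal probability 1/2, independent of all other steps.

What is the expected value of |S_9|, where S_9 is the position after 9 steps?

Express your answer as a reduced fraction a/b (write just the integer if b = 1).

Answer: 315/128

Derivation:
S_9 takes values m ≡ 1 (mod 2) with |m| ≤ 9; P(S_9=m) = C(9,(9+m)/2)/2^9.
Total paths: 2^9 = 512
Distribution: P(S=-9)=1/512, P(S=-7)=9/512, P(S=-5)=36/512, P(S=-3)=84/512, P(S=-1)=126/512, P(S=1)=126/512, P(S=3)=84/512, P(S=5)=36/512, P(S=7)=9/512, P(S=9)=1/512
E[|S_9|] = Σ_m |m|·P(S_9=m) = 1260/512 = 315/128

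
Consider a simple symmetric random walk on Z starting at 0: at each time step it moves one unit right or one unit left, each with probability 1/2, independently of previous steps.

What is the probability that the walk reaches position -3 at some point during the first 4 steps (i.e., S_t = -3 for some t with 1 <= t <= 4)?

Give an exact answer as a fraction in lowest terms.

Count via complement. Let g(t,s) = #length-t paths at position s with S_1..S_t all ≠ -3.
g(t,s) = g(t-1,s-1) + g(t-1,s+1) for s ≠ -3; g(t,-3) = 0.
t=0: g(0,0)=1
t=1: g(1,-1)=1 g(1,1)=1
t=2: g(2,-2)=1 g(2,0)=2 g(2,2)=1
t=3: g(3,-1)=3 g(3,1)=3 g(3,3)=1
t=4: g(4,-2)=3 g(4,0)=6 g(4,2)=4 g(4,4)=1
Paths never hitting -3: Σ_s g(4,s) = 14
Paths hitting -3: 2^4 - 14 = 2
P = 2/16 = 1/8

Answer: 1/8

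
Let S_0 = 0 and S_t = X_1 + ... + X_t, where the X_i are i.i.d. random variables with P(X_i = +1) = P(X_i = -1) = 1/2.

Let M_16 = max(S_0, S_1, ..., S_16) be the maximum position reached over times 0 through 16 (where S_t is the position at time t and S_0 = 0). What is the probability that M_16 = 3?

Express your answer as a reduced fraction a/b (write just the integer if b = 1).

Answer: 1001/8192

Derivation:
Let M_16 = max(S_0,...,S_16). Use the reflection principle: for j ≥ 1, #{paths with M_16 ≥ j} = #{S_16 ≥ j} + #{S_16 ≥ j+1}.
By reflection, #{M_16 ≥ 3} = #{S_16 ≥ 3} + #{S_16 ≥ 4} = 14893 + 14893 = 29786.
#{M_16 ≥ 4} = #{S_16 ≥ 4} + #{S_16 ≥ 5} = 14893 + 6885 = 21778.
#{M_16 = 3} = 29786 - 21778 = 8008.
P(M_16 = 3) = 8008/65536 = 1001/8192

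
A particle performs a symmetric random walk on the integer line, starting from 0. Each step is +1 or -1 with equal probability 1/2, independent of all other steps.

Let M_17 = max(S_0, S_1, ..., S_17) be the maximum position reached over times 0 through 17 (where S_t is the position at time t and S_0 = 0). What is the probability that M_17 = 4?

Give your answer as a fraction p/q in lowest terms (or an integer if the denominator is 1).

Answer: 1547/16384

Derivation:
Let M_17 = max(S_0,...,S_17). Use the reflection principle: for j ≥ 1, #{paths with M_17 ≥ j} = #{S_17 ≥ j} + #{S_17 ≥ j+1}.
By reflection, #{M_17 ≥ 4} = #{S_17 ≥ 4} + #{S_17 ≥ 5} = 21778 + 21778 = 43556.
#{M_17 ≥ 5} = #{S_17 ≥ 5} + #{S_17 ≥ 6} = 21778 + 9402 = 31180.
#{M_17 = 4} = 43556 - 31180 = 12376.
P(M_17 = 4) = 12376/131072 = 1547/16384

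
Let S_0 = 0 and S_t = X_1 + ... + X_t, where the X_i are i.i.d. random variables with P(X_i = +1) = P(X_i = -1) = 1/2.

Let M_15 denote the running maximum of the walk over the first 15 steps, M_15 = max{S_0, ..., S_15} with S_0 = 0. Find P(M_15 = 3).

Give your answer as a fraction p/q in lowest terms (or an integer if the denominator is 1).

Answer: 5005/32768

Derivation:
Let M_15 = max(S_0,...,S_15). Use the reflection principle: for j ≥ 1, #{paths with M_15 ≥ j} = #{S_15 ≥ j} + #{S_15 ≥ j+1}.
By reflection, #{M_15 ≥ 3} = #{S_15 ≥ 3} + #{S_15 ≥ 4} = 9949 + 4944 = 14893.
#{M_15 ≥ 4} = #{S_15 ≥ 4} + #{S_15 ≥ 5} = 4944 + 4944 = 9888.
#{M_15 = 3} = 14893 - 9888 = 5005.
P(M_15 = 3) = 5005/32768 = 5005/32768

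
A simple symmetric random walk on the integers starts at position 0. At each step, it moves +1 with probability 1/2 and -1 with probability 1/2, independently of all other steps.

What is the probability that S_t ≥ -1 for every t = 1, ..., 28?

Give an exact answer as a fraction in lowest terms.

Let f(t,s) = #length-t paths at position s with S_1..S_t all ≥ -1.
f(t,s) = f(t-1,s-1) + f(t-1,s+1) for s ≥ -1; f(t,s) = 0 for s < -1.
t=0: f(0,0)=1
t=1: f(1,-1)=1 f(1,1)=1
t=2: f(2,0)=2 f(2,2)=1
t=3: f(3,-1)=2 f(3,1)=3 f(3,3)=1
t=4: f(4,0)=5 f(4,2)=4 f(4,4)=1
t=5: f(5,-1)=5 f(5,1)=9 f(5,3)=5 f(5,5)=1
t=6: f(6,0)=14 f(6,2)=14 f(6,4)=6 f(6,6)=1
t=7: f(7,-1)=14 f(7,1)=28 f(7,3)=20 f(7,5)=7 f(7,7)=1
t=8: f(8,0)=42 f(8,2)=48 f(8,4)=27 f(8,6)=8 f(8,8)=1
t=9: f(9,-1)=42 f(9,1)=90 f(9,3)=75 f(9,5)=35 f(9,7)=9 f(9,9)=1
t=10: f(10,0)=132 f(10,2)=165 f(10,4)=110 f(10,6)=44 f(10,8)=10 f(10,10)=1
t=11: f(11,-1)=132 f(11,1)=297 f(11,3)=275 f(11,5)=154 f(11,7)=54 f(11,9)=11 f(11,11)=1
t=12: f(12,0)=429 f(12,2)=572 f(12,4)=429 f(12,6)=208 f(12,8)=65 f(12,10)=12 f(12,12)=1
t=13: f(13,-1)=429 f(13,1)=1001 f(13,3)=1001 f(13,5)=637 f(13,7)=273 f(13,9)=77 f(13,11)=13 f(13,13)=1
t=14: f(14,0)=1430 f(14,2)=2002 f(14,4)=1638 f(14,6)=910 f(14,8)=350 f(14,10)=90 f(14,12)=14 f(14,14)=1
t=15: f(15,-1)=1430 f(15,1)=3432 f(15,3)=3640 f(15,5)=2548 f(15,7)=1260 f(15,9)=440 f(15,11)=104 f(15,13)=15 f(15,15)=1
t=16: f(16,0)=4862 f(16,2)=7072 f(16,4)=6188 f(16,6)=3808 f(16,8)=1700 f(16,10)=544 f(16,12)=119 f(16,14)=16 f(16,16)=1
t=17: f(17,-1)=4862 f(17,1)=11934 f(17,3)=13260 f(17,5)=9996 f(17,7)=5508 f(17,9)=2244 f(17,11)=663 f(17,13)=135 f(17,15)=17 f(17,17)=1
t=18: f(18,0)=16796 f(18,2)=25194 f(18,4)=23256 f(18,6)=15504 f(18,8)=7752 f(18,10)=2907 f(18,12)=798 f(18,14)=152 f(18,16)=18 f(18,18)=1
t=19: f(19,-1)=16796 f(19,1)=41990 f(19,3)=48450 f(19,5)=38760 f(19,7)=23256 f(19,9)=10659 f(19,11)=3705 f(19,13)=950 f(19,15)=170 f(19,17)=19 f(19,19)=1
t=20: f(20,0)=58786 f(20,2)=90440 f(20,4)=87210 f(20,6)=62016 f(20,8)=33915 f(20,10)=14364 f(20,12)=4655 f(20,14)=1120 f(20,16)=189 f(20,18)=20 f(20,20)=1
t=21: f(21,-1)=58786 f(21,1)=149226 f(21,3)=177650 f(21,5)=149226 f(21,7)=95931 f(21,9)=48279 f(21,11)=19019 f(21,13)=5775 f(21,15)=1309 f(21,17)=209 f(21,19)=21 f(21,21)=1
t=22: f(22,0)=208012 f(22,2)=326876 f(22,4)=326876 f(22,6)=245157 f(22,8)=144210 f(22,10)=67298 f(22,12)=24794 f(22,14)=7084 f(22,16)=1518 f(22,18)=230 f(22,20)=22 f(22,22)=1
t=23: f(23,-1)=208012 f(23,1)=534888 f(23,3)=653752 f(23,5)=572033 f(23,7)=389367 f(23,9)=211508 f(23,11)=92092 f(23,13)=31878 f(23,15)=8602 f(23,17)=1748 f(23,19)=252 f(23,21)=23 f(23,23)=1
t=24: f(24,0)=742900 f(24,2)=1188640 f(24,4)=1225785 f(24,6)=961400 f(24,8)=600875 f(24,10)=303600 f(24,12)=123970 f(24,14)=40480 f(24,16)=10350 f(24,18)=2000 f(24,20)=275 f(24,22)=24 f(24,24)=1
t=25: f(25,-1)=742900 f(25,1)=1931540 f(25,3)=2414425 f(25,5)=2187185 f(25,7)=1562275 f(25,9)=904475 f(25,11)=427570 f(25,13)=164450 f(25,15)=50830 f(25,17)=12350 f(25,19)=2275 f(25,21)=299 f(25,23)=25 f(25,25)=1
t=26: f(26,0)=2674440 f(26,2)=4345965 f(26,4)=4601610 f(26,6)=3749460 f(26,8)=2466750 f(26,10)=1332045 f(26,12)=592020 f(26,14)=215280 f(26,16)=63180 f(26,18)=14625 f(26,20)=2574 f(26,22)=324 f(26,24)=26 f(26,26)=1
t=27: f(27,-1)=2674440 f(27,1)=7020405 f(27,3)=8947575 f(27,5)=8351070 f(27,7)=6216210 f(27,9)=3798795 f(27,11)=1924065 f(27,13)=807300 f(27,15)=278460 f(27,17)=77805 f(27,19)=17199 f(27,21)=2898 f(27,23)=350 f(27,25)=27 f(27,27)=1
t=28: f(28,0)=9694845 f(28,2)=15967980 f(28,4)=17298645 f(28,6)=14567280 f(28,8)=10015005 f(28,10)=5722860 f(28,12)=2731365 f(28,14)=1085760 f(28,16)=356265 f(28,18)=95004 f(28,20)=20097 f(28,22)=3248 f(28,24)=377 f(28,26)=28 f(28,28)=1
Σ_s f(28,s) = 77558760
P = 77558760/268435456 = 9694845/33554432

Answer: 9694845/33554432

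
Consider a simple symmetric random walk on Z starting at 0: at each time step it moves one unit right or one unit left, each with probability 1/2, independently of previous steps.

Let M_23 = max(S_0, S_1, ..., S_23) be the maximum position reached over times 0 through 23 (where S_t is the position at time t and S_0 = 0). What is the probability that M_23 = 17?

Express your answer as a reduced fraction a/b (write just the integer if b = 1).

Let M_23 = max(S_0,...,S_23). Use the reflection principle: for j ≥ 1, #{paths with M_23 ≥ j} = #{S_23 ≥ j} + #{S_23 ≥ j+1}.
By reflection, #{M_23 ≥ 17} = #{S_23 ≥ 17} + #{S_23 ≥ 18} = 2048 + 277 = 2325.
#{M_23 ≥ 18} = #{S_23 ≥ 18} + #{S_23 ≥ 19} = 277 + 277 = 554.
#{M_23 = 17} = 2325 - 554 = 1771.
P(M_23 = 17) = 1771/8388608 = 1771/8388608

Answer: 1771/8388608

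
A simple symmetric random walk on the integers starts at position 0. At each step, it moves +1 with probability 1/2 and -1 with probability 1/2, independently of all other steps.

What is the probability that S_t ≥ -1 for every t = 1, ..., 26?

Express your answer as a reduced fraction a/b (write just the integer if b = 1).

Let f(t,s) = #length-t paths at position s with S_1..S_t all ≥ -1.
f(t,s) = f(t-1,s-1) + f(t-1,s+1) for s ≥ -1; f(t,s) = 0 for s < -1.
t=0: f(0,0)=1
t=1: f(1,-1)=1 f(1,1)=1
t=2: f(2,0)=2 f(2,2)=1
t=3: f(3,-1)=2 f(3,1)=3 f(3,3)=1
t=4: f(4,0)=5 f(4,2)=4 f(4,4)=1
t=5: f(5,-1)=5 f(5,1)=9 f(5,3)=5 f(5,5)=1
t=6: f(6,0)=14 f(6,2)=14 f(6,4)=6 f(6,6)=1
t=7: f(7,-1)=14 f(7,1)=28 f(7,3)=20 f(7,5)=7 f(7,7)=1
t=8: f(8,0)=42 f(8,2)=48 f(8,4)=27 f(8,6)=8 f(8,8)=1
t=9: f(9,-1)=42 f(9,1)=90 f(9,3)=75 f(9,5)=35 f(9,7)=9 f(9,9)=1
t=10: f(10,0)=132 f(10,2)=165 f(10,4)=110 f(10,6)=44 f(10,8)=10 f(10,10)=1
t=11: f(11,-1)=132 f(11,1)=297 f(11,3)=275 f(11,5)=154 f(11,7)=54 f(11,9)=11 f(11,11)=1
t=12: f(12,0)=429 f(12,2)=572 f(12,4)=429 f(12,6)=208 f(12,8)=65 f(12,10)=12 f(12,12)=1
t=13: f(13,-1)=429 f(13,1)=1001 f(13,3)=1001 f(13,5)=637 f(13,7)=273 f(13,9)=77 f(13,11)=13 f(13,13)=1
t=14: f(14,0)=1430 f(14,2)=2002 f(14,4)=1638 f(14,6)=910 f(14,8)=350 f(14,10)=90 f(14,12)=14 f(14,14)=1
t=15: f(15,-1)=1430 f(15,1)=3432 f(15,3)=3640 f(15,5)=2548 f(15,7)=1260 f(15,9)=440 f(15,11)=104 f(15,13)=15 f(15,15)=1
t=16: f(16,0)=4862 f(16,2)=7072 f(16,4)=6188 f(16,6)=3808 f(16,8)=1700 f(16,10)=544 f(16,12)=119 f(16,14)=16 f(16,16)=1
t=17: f(17,-1)=4862 f(17,1)=11934 f(17,3)=13260 f(17,5)=9996 f(17,7)=5508 f(17,9)=2244 f(17,11)=663 f(17,13)=135 f(17,15)=17 f(17,17)=1
t=18: f(18,0)=16796 f(18,2)=25194 f(18,4)=23256 f(18,6)=15504 f(18,8)=7752 f(18,10)=2907 f(18,12)=798 f(18,14)=152 f(18,16)=18 f(18,18)=1
t=19: f(19,-1)=16796 f(19,1)=41990 f(19,3)=48450 f(19,5)=38760 f(19,7)=23256 f(19,9)=10659 f(19,11)=3705 f(19,13)=950 f(19,15)=170 f(19,17)=19 f(19,19)=1
t=20: f(20,0)=58786 f(20,2)=90440 f(20,4)=87210 f(20,6)=62016 f(20,8)=33915 f(20,10)=14364 f(20,12)=4655 f(20,14)=1120 f(20,16)=189 f(20,18)=20 f(20,20)=1
t=21: f(21,-1)=58786 f(21,1)=149226 f(21,3)=177650 f(21,5)=149226 f(21,7)=95931 f(21,9)=48279 f(21,11)=19019 f(21,13)=5775 f(21,15)=1309 f(21,17)=209 f(21,19)=21 f(21,21)=1
t=22: f(22,0)=208012 f(22,2)=326876 f(22,4)=326876 f(22,6)=245157 f(22,8)=144210 f(22,10)=67298 f(22,12)=24794 f(22,14)=7084 f(22,16)=1518 f(22,18)=230 f(22,20)=22 f(22,22)=1
t=23: f(23,-1)=208012 f(23,1)=534888 f(23,3)=653752 f(23,5)=572033 f(23,7)=389367 f(23,9)=211508 f(23,11)=92092 f(23,13)=31878 f(23,15)=8602 f(23,17)=1748 f(23,19)=252 f(23,21)=23 f(23,23)=1
t=24: f(24,0)=742900 f(24,2)=1188640 f(24,4)=1225785 f(24,6)=961400 f(24,8)=600875 f(24,10)=303600 f(24,12)=123970 f(24,14)=40480 f(24,16)=10350 f(24,18)=2000 f(24,20)=275 f(24,22)=24 f(24,24)=1
t=25: f(25,-1)=742900 f(25,1)=1931540 f(25,3)=2414425 f(25,5)=2187185 f(25,7)=1562275 f(25,9)=904475 f(25,11)=427570 f(25,13)=164450 f(25,15)=50830 f(25,17)=12350 f(25,19)=2275 f(25,21)=299 f(25,23)=25 f(25,25)=1
t=26: f(26,0)=2674440 f(26,2)=4345965 f(26,4)=4601610 f(26,6)=3749460 f(26,8)=2466750 f(26,10)=1332045 f(26,12)=592020 f(26,14)=215280 f(26,16)=63180 f(26,18)=14625 f(26,20)=2574 f(26,22)=324 f(26,24)=26 f(26,26)=1
Σ_s f(26,s) = 20058300
P = 20058300/67108864 = 5014575/16777216

Answer: 5014575/16777216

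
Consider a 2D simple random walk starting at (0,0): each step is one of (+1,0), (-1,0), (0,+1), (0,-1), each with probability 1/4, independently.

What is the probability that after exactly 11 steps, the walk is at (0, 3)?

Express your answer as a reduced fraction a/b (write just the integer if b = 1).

Let h be the number of horizontal steps (so 11-h are vertical). To end at (0,3) need (h+0)/2 right-steps and ((11-h)+3)/2 up-steps.
Sum over h with 0 ≤ h ≤ 8, h ≡ 0 (mod 2), 11-h ≡ 1 (mod 2):
h=0: C(11,0)·C(0,0)·C(11,7) = 1·1·330 = 330
h=2: C(11,2)·C(2,1)·C(9,6) = 55·2·84 = 9240
h=4: C(11,4)·C(4,2)·C(7,5) = 330·6·21 = 41580
h=6: C(11,6)·C(6,3)·C(5,4) = 462·20·5 = 46200
h=8: C(11,8)·C(8,4)·C(3,3) = 165·70·1 = 11550
Total favorable: 108900
Total paths: 4^11 = 4194304
P = 108900/4194304 = 27225/1048576

Answer: 27225/1048576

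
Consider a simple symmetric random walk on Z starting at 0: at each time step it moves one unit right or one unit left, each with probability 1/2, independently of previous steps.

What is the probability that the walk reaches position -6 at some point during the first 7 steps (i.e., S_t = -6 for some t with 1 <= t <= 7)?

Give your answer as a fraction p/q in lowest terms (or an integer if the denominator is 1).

Answer: 1/64

Derivation:
Count via complement. Let g(t,s) = #length-t paths at position s with S_1..S_t all ≠ -6.
g(t,s) = g(t-1,s-1) + g(t-1,s+1) for s ≠ -6; g(t,-6) = 0.
t=0: g(0,0)=1
t=1: g(1,-1)=1 g(1,1)=1
t=2: g(2,-2)=1 g(2,0)=2 g(2,2)=1
t=3: g(3,-3)=1 g(3,-1)=3 g(3,1)=3 g(3,3)=1
t=4: g(4,-4)=1 g(4,-2)=4 g(4,0)=6 g(4,2)=4 g(4,4)=1
t=5: g(5,-5)=1 g(5,-3)=5 g(5,-1)=10 g(5,1)=10 g(5,3)=5 g(5,5)=1
t=6: g(6,-4)=6 g(6,-2)=15 g(6,0)=20 g(6,2)=15 g(6,4)=6 g(6,6)=1
t=7: g(7,-5)=6 g(7,-3)=21 g(7,-1)=35 g(7,1)=35 g(7,3)=21 g(7,5)=7 g(7,7)=1
Paths never hitting -6: Σ_s g(7,s) = 126
Paths hitting -6: 2^7 - 126 = 2
P = 2/128 = 1/64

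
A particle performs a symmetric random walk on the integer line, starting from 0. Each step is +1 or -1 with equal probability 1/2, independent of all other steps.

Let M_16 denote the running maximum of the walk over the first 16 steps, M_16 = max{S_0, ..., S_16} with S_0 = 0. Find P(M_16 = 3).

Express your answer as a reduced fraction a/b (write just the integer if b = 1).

Answer: 1001/8192

Derivation:
Let M_16 = max(S_0,...,S_16). Use the reflection principle: for j ≥ 1, #{paths with M_16 ≥ j} = #{S_16 ≥ j} + #{S_16 ≥ j+1}.
By reflection, #{M_16 ≥ 3} = #{S_16 ≥ 3} + #{S_16 ≥ 4} = 14893 + 14893 = 29786.
#{M_16 ≥ 4} = #{S_16 ≥ 4} + #{S_16 ≥ 5} = 14893 + 6885 = 21778.
#{M_16 = 3} = 29786 - 21778 = 8008.
P(M_16 = 3) = 8008/65536 = 1001/8192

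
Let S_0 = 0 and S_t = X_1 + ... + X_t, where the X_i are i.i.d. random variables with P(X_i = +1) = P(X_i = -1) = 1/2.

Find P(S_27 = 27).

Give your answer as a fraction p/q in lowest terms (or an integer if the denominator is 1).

Answer: 1/134217728

Derivation:
To reach position 27 after 27 steps: need 27 steps of +1 and 0 of -1.
Favorable paths: C(27,27) = 1
Total paths: 2^27 = 134217728
P = 1/134217728 = 1/134217728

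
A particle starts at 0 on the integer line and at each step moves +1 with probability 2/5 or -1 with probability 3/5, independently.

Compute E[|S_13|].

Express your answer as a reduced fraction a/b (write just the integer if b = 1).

S_13 takes values m ≡ 1 (mod 2) with |m| ≤ 13; P(S_13=m) = C(13,(13+m)/2) · (2/5)^((13+m)/2) · (3/5)^((13-m)/2).
Distribution: P(S=-13)=1594323/1220703125, P(S=-11)=13817466/1220703125, P(S=-9)=55269864/1220703125, P(S=-7)=135104112/1220703125, P(S=-5)=45034704/244140625, P(S=-3)=270208224/1220703125, P(S=-1)=240185088/1220703125, P(S=1)=160123392/1220703125, P(S=3)=80061696/1220703125, P(S=5)=5930496/244140625, P(S=7)=7907328/1220703125, P(S=9)=1437696/1220703125, P(S=11)=159744/1220703125, P(S=13)=8192/1220703125
E[|S_13|] = Σ_m |m|·P(S_13=m) = 882255673/244140625

Answer: 882255673/244140625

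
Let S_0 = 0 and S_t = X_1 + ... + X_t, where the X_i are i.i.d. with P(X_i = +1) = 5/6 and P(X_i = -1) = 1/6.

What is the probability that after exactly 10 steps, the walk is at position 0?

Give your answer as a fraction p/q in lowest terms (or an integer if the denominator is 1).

To be at 0 after 10 steps: need exactly 5 steps of +1 and 5 of -1.
Number of such sequences: C(10,5) = 252
Each has probability (5/6)^5 · (1/6)^5 = 3125/60466176
P = 252 · 3125/60466176 = 21875/1679616

Answer: 21875/1679616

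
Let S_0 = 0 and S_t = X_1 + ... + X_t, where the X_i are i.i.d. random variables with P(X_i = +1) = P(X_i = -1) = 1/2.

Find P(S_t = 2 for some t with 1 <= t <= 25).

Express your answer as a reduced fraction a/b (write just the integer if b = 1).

Answer: 2894229/4194304

Derivation:
Count via complement. Let g(t,s) = #length-t paths at position s with S_1..S_t all ≠ 2.
g(t,s) = g(t-1,s-1) + g(t-1,s+1) for s ≠ 2; g(t,2) = 0.
t=0: g(0,0)=1
t=1: g(1,-1)=1 g(1,1)=1
t=2: g(2,-2)=1 g(2,0)=2
t=3: g(3,-3)=1 g(3,-1)=3 g(3,1)=2
t=4: g(4,-4)=1 g(4,-2)=4 g(4,0)=5
t=5: g(5,-5)=1 g(5,-3)=5 g(5,-1)=9 g(5,1)=5
t=6: g(6,-6)=1 g(6,-4)=6 g(6,-2)=14 g(6,0)=14
t=7: g(7,-7)=1 g(7,-5)=7 g(7,-3)=20 g(7,-1)=28 g(7,1)=14
t=8: g(8,-8)=1 g(8,-6)=8 g(8,-4)=27 g(8,-2)=48 g(8,0)=42
t=9: g(9,-9)=1 g(9,-7)=9 g(9,-5)=35 g(9,-3)=75 g(9,-1)=90 g(9,1)=42
t=10: g(10,-10)=1 g(10,-8)=10 g(10,-6)=44 g(10,-4)=110 g(10,-2)=165 g(10,0)=132
t=11: g(11,-11)=1 g(11,-9)=11 g(11,-7)=54 g(11,-5)=154 g(11,-3)=275 g(11,-1)=297 g(11,1)=132
t=12: g(12,-12)=1 g(12,-10)=12 g(12,-8)=65 g(12,-6)=208 g(12,-4)=429 g(12,-2)=572 g(12,0)=429
t=13: g(13,-13)=1 g(13,-11)=13 g(13,-9)=77 g(13,-7)=273 g(13,-5)=637 g(13,-3)=1001 g(13,-1)=1001 g(13,1)=429
t=14: g(14,-14)=1 g(14,-12)=14 g(14,-10)=90 g(14,-8)=350 g(14,-6)=910 g(14,-4)=1638 g(14,-2)=2002 g(14,0)=1430
t=15: g(15,-15)=1 g(15,-13)=15 g(15,-11)=104 g(15,-9)=440 g(15,-7)=1260 g(15,-5)=2548 g(15,-3)=3640 g(15,-1)=3432 g(15,1)=1430
t=16: g(16,-16)=1 g(16,-14)=16 g(16,-12)=119 g(16,-10)=544 g(16,-8)=1700 g(16,-6)=3808 g(16,-4)=6188 g(16,-2)=7072 g(16,0)=4862
t=17: g(17,-17)=1 g(17,-15)=17 g(17,-13)=135 g(17,-11)=663 g(17,-9)=2244 g(17,-7)=5508 g(17,-5)=9996 g(17,-3)=13260 g(17,-1)=11934 g(17,1)=4862
t=18: g(18,-18)=1 g(18,-16)=18 g(18,-14)=152 g(18,-12)=798 g(18,-10)=2907 g(18,-8)=7752 g(18,-6)=15504 g(18,-4)=23256 g(18,-2)=25194 g(18,0)=16796
t=19: g(19,-19)=1 g(19,-17)=19 g(19,-15)=170 g(19,-13)=950 g(19,-11)=3705 g(19,-9)=10659 g(19,-7)=23256 g(19,-5)=38760 g(19,-3)=48450 g(19,-1)=41990 g(19,1)=16796
t=20: g(20,-20)=1 g(20,-18)=20 g(20,-16)=189 g(20,-14)=1120 g(20,-12)=4655 g(20,-10)=14364 g(20,-8)=33915 g(20,-6)=62016 g(20,-4)=87210 g(20,-2)=90440 g(20,0)=58786
t=21: g(21,-21)=1 g(21,-19)=21 g(21,-17)=209 g(21,-15)=1309 g(21,-13)=5775 g(21,-11)=19019 g(21,-9)=48279 g(21,-7)=95931 g(21,-5)=149226 g(21,-3)=177650 g(21,-1)=149226 g(21,1)=58786
t=22: g(22,-22)=1 g(22,-20)=22 g(22,-18)=230 g(22,-16)=1518 g(22,-14)=7084 g(22,-12)=24794 g(22,-10)=67298 g(22,-8)=144210 g(22,-6)=245157 g(22,-4)=326876 g(22,-2)=326876 g(22,0)=208012
t=23: g(23,-23)=1 g(23,-21)=23 g(23,-19)=252 g(23,-17)=1748 g(23,-15)=8602 g(23,-13)=31878 g(23,-11)=92092 g(23,-9)=211508 g(23,-7)=389367 g(23,-5)=572033 g(23,-3)=653752 g(23,-1)=534888 g(23,1)=208012
t=24: g(24,-24)=1 g(24,-22)=24 g(24,-20)=275 g(24,-18)=2000 g(24,-16)=10350 g(24,-14)=40480 g(24,-12)=123970 g(24,-10)=303600 g(24,-8)=600875 g(24,-6)=961400 g(24,-4)=1225785 g(24,-2)=1188640 g(24,0)=742900
t=25: g(25,-25)=1 g(25,-23)=25 g(25,-21)=299 g(25,-19)=2275 g(25,-17)=12350 g(25,-15)=50830 g(25,-13)=164450 g(25,-11)=427570 g(25,-9)=904475 g(25,-7)=1562275 g(25,-5)=2187185 g(25,-3)=2414425 g(25,-1)=1931540 g(25,1)=742900
Paths never hitting 2: Σ_s g(25,s) = 10400600
Paths hitting 2: 2^25 - 10400600 = 23153832
P = 23153832/33554432 = 2894229/4194304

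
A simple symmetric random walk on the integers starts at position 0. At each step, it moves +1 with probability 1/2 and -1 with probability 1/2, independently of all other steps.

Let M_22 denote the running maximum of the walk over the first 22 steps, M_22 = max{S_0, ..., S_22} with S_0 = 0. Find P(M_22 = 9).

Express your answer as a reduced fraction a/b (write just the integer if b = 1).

Let M_22 = max(S_0,...,S_22). Use the reflection principle: for j ≥ 1, #{paths with M_22 ≥ j} = #{S_22 ≥ j} + #{S_22 ≥ j+1}.
By reflection, #{M_22 ≥ 9} = #{S_22 ≥ 9} + #{S_22 ≥ 10} = 110056 + 110056 = 220112.
#{M_22 ≥ 10} = #{S_22 ≥ 10} + #{S_22 ≥ 11} = 110056 + 35443 = 145499.
#{M_22 = 9} = 220112 - 145499 = 74613.
P(M_22 = 9) = 74613/4194304 = 74613/4194304

Answer: 74613/4194304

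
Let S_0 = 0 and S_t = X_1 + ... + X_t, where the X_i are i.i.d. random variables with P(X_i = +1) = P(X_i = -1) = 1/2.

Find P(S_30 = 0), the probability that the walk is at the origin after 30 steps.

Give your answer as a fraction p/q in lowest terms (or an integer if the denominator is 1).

Answer: 9694845/67108864

Derivation:
To return to 0 after 30 steps: need exactly 15 steps of +1 and 15 of -1.
Favorable paths: C(30,15) = 155117520
Total paths: 2^30 = 1073741824
P = 155117520/1073741824 = 9694845/67108864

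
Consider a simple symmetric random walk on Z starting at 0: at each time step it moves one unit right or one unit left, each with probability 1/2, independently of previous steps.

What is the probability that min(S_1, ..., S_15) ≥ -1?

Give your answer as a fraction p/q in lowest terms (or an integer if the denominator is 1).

Answer: 6435/16384

Derivation:
Let f(t,s) = #length-t paths at position s with S_1..S_t all ≥ -1.
f(t,s) = f(t-1,s-1) + f(t-1,s+1) for s ≥ -1; f(t,s) = 0 for s < -1.
t=0: f(0,0)=1
t=1: f(1,-1)=1 f(1,1)=1
t=2: f(2,0)=2 f(2,2)=1
t=3: f(3,-1)=2 f(3,1)=3 f(3,3)=1
t=4: f(4,0)=5 f(4,2)=4 f(4,4)=1
t=5: f(5,-1)=5 f(5,1)=9 f(5,3)=5 f(5,5)=1
t=6: f(6,0)=14 f(6,2)=14 f(6,4)=6 f(6,6)=1
t=7: f(7,-1)=14 f(7,1)=28 f(7,3)=20 f(7,5)=7 f(7,7)=1
t=8: f(8,0)=42 f(8,2)=48 f(8,4)=27 f(8,6)=8 f(8,8)=1
t=9: f(9,-1)=42 f(9,1)=90 f(9,3)=75 f(9,5)=35 f(9,7)=9 f(9,9)=1
t=10: f(10,0)=132 f(10,2)=165 f(10,4)=110 f(10,6)=44 f(10,8)=10 f(10,10)=1
t=11: f(11,-1)=132 f(11,1)=297 f(11,3)=275 f(11,5)=154 f(11,7)=54 f(11,9)=11 f(11,11)=1
t=12: f(12,0)=429 f(12,2)=572 f(12,4)=429 f(12,6)=208 f(12,8)=65 f(12,10)=12 f(12,12)=1
t=13: f(13,-1)=429 f(13,1)=1001 f(13,3)=1001 f(13,5)=637 f(13,7)=273 f(13,9)=77 f(13,11)=13 f(13,13)=1
t=14: f(14,0)=1430 f(14,2)=2002 f(14,4)=1638 f(14,6)=910 f(14,8)=350 f(14,10)=90 f(14,12)=14 f(14,14)=1
t=15: f(15,-1)=1430 f(15,1)=3432 f(15,3)=3640 f(15,5)=2548 f(15,7)=1260 f(15,9)=440 f(15,11)=104 f(15,13)=15 f(15,15)=1
Σ_s f(15,s) = 12870
P = 12870/32768 = 6435/16384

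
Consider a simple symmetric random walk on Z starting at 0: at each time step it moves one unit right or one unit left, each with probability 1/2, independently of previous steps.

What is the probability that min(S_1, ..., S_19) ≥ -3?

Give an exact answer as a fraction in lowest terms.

Let f(t,s) = #length-t paths at position s with S_1..S_t all ≥ -3.
f(t,s) = f(t-1,s-1) + f(t-1,s+1) for s ≥ -3; f(t,s) = 0 for s < -3.
t=0: f(0,0)=1
t=1: f(1,-1)=1 f(1,1)=1
t=2: f(2,-2)=1 f(2,0)=2 f(2,2)=1
t=3: f(3,-3)=1 f(3,-1)=3 f(3,1)=3 f(3,3)=1
t=4: f(4,-2)=4 f(4,0)=6 f(4,2)=4 f(4,4)=1
t=5: f(5,-3)=4 f(5,-1)=10 f(5,1)=10 f(5,3)=5 f(5,5)=1
t=6: f(6,-2)=14 f(6,0)=20 f(6,2)=15 f(6,4)=6 f(6,6)=1
t=7: f(7,-3)=14 f(7,-1)=34 f(7,1)=35 f(7,3)=21 f(7,5)=7 f(7,7)=1
t=8: f(8,-2)=48 f(8,0)=69 f(8,2)=56 f(8,4)=28 f(8,6)=8 f(8,8)=1
t=9: f(9,-3)=48 f(9,-1)=117 f(9,1)=125 f(9,3)=84 f(9,5)=36 f(9,7)=9 f(9,9)=1
t=10: f(10,-2)=165 f(10,0)=242 f(10,2)=209 f(10,4)=120 f(10,6)=45 f(10,8)=10 f(10,10)=1
t=11: f(11,-3)=165 f(11,-1)=407 f(11,1)=451 f(11,3)=329 f(11,5)=165 f(11,7)=55 f(11,9)=11 f(11,11)=1
t=12: f(12,-2)=572 f(12,0)=858 f(12,2)=780 f(12,4)=494 f(12,6)=220 f(12,8)=66 f(12,10)=12 f(12,12)=1
t=13: f(13,-3)=572 f(13,-1)=1430 f(13,1)=1638 f(13,3)=1274 f(13,5)=714 f(13,7)=286 f(13,9)=78 f(13,11)=13 f(13,13)=1
t=14: f(14,-2)=2002 f(14,0)=3068 f(14,2)=2912 f(14,4)=1988 f(14,6)=1000 f(14,8)=364 f(14,10)=91 f(14,12)=14 f(14,14)=1
t=15: f(15,-3)=2002 f(15,-1)=5070 f(15,1)=5980 f(15,3)=4900 f(15,5)=2988 f(15,7)=1364 f(15,9)=455 f(15,11)=105 f(15,13)=15 f(15,15)=1
t=16: f(16,-2)=7072 f(16,0)=11050 f(16,2)=10880 f(16,4)=7888 f(16,6)=4352 f(16,8)=1819 f(16,10)=560 f(16,12)=120 f(16,14)=16 f(16,16)=1
t=17: f(17,-3)=7072 f(17,-1)=18122 f(17,1)=21930 f(17,3)=18768 f(17,5)=12240 f(17,7)=6171 f(17,9)=2379 f(17,11)=680 f(17,13)=136 f(17,15)=17 f(17,17)=1
t=18: f(18,-2)=25194 f(18,0)=40052 f(18,2)=40698 f(18,4)=31008 f(18,6)=18411 f(18,8)=8550 f(18,10)=3059 f(18,12)=816 f(18,14)=153 f(18,16)=18 f(18,18)=1
t=19: f(19,-3)=25194 f(19,-1)=65246 f(19,1)=80750 f(19,3)=71706 f(19,5)=49419 f(19,7)=26961 f(19,9)=11609 f(19,11)=3875 f(19,13)=969 f(19,15)=171 f(19,17)=19 f(19,19)=1
Σ_s f(19,s) = 335920
P = 335920/524288 = 20995/32768

Answer: 20995/32768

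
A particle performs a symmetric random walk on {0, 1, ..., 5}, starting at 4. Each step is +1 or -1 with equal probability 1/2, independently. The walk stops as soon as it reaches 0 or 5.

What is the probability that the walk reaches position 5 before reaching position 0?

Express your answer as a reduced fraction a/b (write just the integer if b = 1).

Symmetric walk (p = 1/2): the harmonic-function argument gives P(hit 5 before 0 | start at 4) = a/N.
P = 4/5 = 4/5

Answer: 4/5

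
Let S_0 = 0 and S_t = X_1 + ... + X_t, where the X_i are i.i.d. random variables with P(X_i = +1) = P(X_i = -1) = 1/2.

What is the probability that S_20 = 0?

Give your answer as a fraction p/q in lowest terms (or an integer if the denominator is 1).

To return to 0 after 20 steps: need exactly 10 steps of +1 and 10 of -1.
Favorable paths: C(20,10) = 184756
Total paths: 2^20 = 1048576
P = 184756/1048576 = 46189/262144

Answer: 46189/262144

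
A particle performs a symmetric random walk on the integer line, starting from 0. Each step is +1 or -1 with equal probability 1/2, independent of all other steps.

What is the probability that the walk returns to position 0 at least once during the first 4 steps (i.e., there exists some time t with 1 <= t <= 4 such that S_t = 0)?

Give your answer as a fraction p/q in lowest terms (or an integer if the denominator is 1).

Answer: 5/8

Derivation:
Count via complement. Let g(t,s) = #length-t paths at position s with S_1..S_t all ≠ 0.
g(t,s) = g(t-1,s-1) + g(t-1,s+1) for s ≠ 0; g(t,0) = 0.
t=0: g(0,0)=1
t=1: g(1,-1)=1 g(1,1)=1
t=2: g(2,-2)=1 g(2,2)=1
t=3: g(3,-3)=1 g(3,-1)=1 g(3,1)=1 g(3,3)=1
t=4: g(4,-4)=1 g(4,-2)=2 g(4,2)=2 g(4,4)=1
Paths never hitting 0: Σ_s g(4,s) = 6
Paths hitting 0: 2^4 - 6 = 10
P = 10/16 = 5/8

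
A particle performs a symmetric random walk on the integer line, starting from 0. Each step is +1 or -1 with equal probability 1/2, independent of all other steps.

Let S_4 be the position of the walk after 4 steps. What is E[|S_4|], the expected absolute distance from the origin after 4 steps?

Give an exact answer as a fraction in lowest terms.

Answer: 3/2

Derivation:
S_4 takes values m ≡ 0 (mod 2) with |m| ≤ 4; P(S_4=m) = C(4,(4+m)/2)/2^4.
Total paths: 2^4 = 16
Distribution: P(S=-4)=1/16, P(S=-2)=4/16, P(S=0)=6/16, P(S=2)=4/16, P(S=4)=1/16
E[|S_4|] = Σ_m |m|·P(S_4=m) = 24/16 = 3/2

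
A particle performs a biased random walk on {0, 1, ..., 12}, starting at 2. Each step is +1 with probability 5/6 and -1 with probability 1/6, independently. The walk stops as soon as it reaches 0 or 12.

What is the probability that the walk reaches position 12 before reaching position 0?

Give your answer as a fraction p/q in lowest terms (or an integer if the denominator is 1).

Biased walk: p = 5/6, q = 1/6, r = q/p = 1/5
Gambler's ruin: P(hit 12 before 0 | start at 2) = (1 - r^a)/(1 - r^N)
r^2 = 1/25; r^12 = 1/244140625
P = (1 - 1/25) / (1 - 1/244140625) = 24/25 / 244140624/244140625 = 9765625/10172526

Answer: 9765625/10172526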